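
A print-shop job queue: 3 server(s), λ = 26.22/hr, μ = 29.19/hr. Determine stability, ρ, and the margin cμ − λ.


Total capacity cμ = 3·29.19 = 87.57/hr
ρ = λ/(cμ) = 26.22/87.57 = 0.2994
Stable ⇔ ρ < 1: YES
Spare capacity = cμ − λ = 87.57 − 26.22 = 61.35/hr

Final: ρ = 0.2994; stable; margin = 61.35/hr


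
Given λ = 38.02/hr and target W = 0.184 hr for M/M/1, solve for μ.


W = 1/(μ−λ) ⇒ μ − λ = 1/W = 1/0.184 = 5.4348
μ = λ + 1/W = 38.02 + 5.4348 = 43.4548 per hr

Final: 43.4548 /hr


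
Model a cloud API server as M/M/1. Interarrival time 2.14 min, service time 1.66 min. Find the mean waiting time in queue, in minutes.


λ = 60/2.14 = 28.0374 /hr
μ = 60/1.66 = 36.1446 /hr
ρ = λ/μ = 28.0374/36.1446 = 0.7757
Wq = ρ/(μ−λ) = 0.7757/(36.1446−28.0374) = 0.09568 hr
In minutes: 0.09568·60 = 5.741 min

Final: 5.741 min


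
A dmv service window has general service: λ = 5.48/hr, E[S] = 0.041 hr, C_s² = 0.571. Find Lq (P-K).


ρ = λ·E[S] = 5.48·0.041 = 0.2247
Lq = ρ²(1+C_s²)/(2(1−ρ)) = 0.05048·(1+0.571)/(2·0.7753)
= 0.05048·1.5710/1.5506 = 0.05114

Final: 0.05114


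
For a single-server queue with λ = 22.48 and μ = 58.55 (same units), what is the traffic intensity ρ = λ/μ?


ρ = λ/μ = 22.48/58.55 = 0.3839

Final: 0.3839


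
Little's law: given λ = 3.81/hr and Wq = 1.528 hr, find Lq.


Lq = λWq = 3.81·1.528 = 5.8217

Final: 5.8217


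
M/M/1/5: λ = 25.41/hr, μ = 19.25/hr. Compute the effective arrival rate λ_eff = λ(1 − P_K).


ρ = 1.3200; P_K = (1−ρ)ρ^5/(1−ρ^6) = 0.298935
λ_eff = λ(1 − P_K) = 25.41·(1 − 0.298935) = 25.41·0.701065 = 17.8141 /hr

Final: 17.8141 /hr


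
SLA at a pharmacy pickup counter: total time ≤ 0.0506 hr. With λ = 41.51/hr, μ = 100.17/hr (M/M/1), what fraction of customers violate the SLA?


W ~ Exponential(μ−λ) for M/M/1.
μ − λ = 100.17 − 41.51 = 58.6600
P(W > t) = e^{−(μ−λ)t} = e^{−2.9682} = 0.051396

Final: 0.051396


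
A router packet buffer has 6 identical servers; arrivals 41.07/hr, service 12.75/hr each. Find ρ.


ρ = λ/(cμ) = 41.07/(6·12.75) = 41.07/76.50 = 0.5369

Final: 0.5369


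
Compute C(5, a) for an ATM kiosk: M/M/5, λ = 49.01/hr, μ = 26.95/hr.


a = λ/μ = 1.8186; ρ = a/5 = 0.3637
P₀ = 0.161533 (from M/M/c formula)
C(c,a) = [a^c/(c!(1−ρ))]·P₀ = [19.88977/(120·0.6363)]·0.161533
= 0.26049·0.161533 = 0.042078

Final: 0.042078


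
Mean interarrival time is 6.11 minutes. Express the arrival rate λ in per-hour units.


λ = 1/(interarrival time) in consistent units.
1 hour = 60 min, so λ = 60/6.11 = 9.8200 per hour

Final: 9.8200 /hr


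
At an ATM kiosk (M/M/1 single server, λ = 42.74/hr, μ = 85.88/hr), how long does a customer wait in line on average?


ρ = 42.74/85.88 = 0.4977
Wq = ρ/(μ−λ) = 0.4977/(85.88 − 42.74) = 0.4977/43.14 = 0.01154 hr

Final: 0.01154 hr


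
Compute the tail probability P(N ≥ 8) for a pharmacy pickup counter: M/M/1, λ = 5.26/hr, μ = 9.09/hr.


ρ = 5.26/9.09 = 0.5787
P(N ≥ n) = ρ^n = 0.5787^8 = 0.012571

Final: 0.012571


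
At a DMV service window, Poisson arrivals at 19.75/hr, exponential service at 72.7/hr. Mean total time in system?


W = 1/(μ−λ) = 1/(72.7 − 19.75) = 1/52.95 = 0.01889 hr

Final: 0.01889 hr


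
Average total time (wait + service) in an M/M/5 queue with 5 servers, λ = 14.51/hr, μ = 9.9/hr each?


a = 1.4657; ρ = 0.2931; P₀ = 0.230602
Lq = P₀·a^c·ρ/(c!(1−ρ)²) = 0.007625
Wq = Lq/λ = 0.007625/14.51 = 0.0005255 hr
W = Wq + 1/μ = 0.0005255 + 0.10101 = 0.10154 hr

Final: 0.10154 hr


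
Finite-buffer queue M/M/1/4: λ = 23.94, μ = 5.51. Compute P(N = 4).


ρ = λ/μ = 23.94/5.51 = 4.3448
P_K = (1−ρ)ρ^K/(1−ρ^(K+1)) = (-3.3448·356.361016)/(1 − 1548.327174)
= -1191.966158/-1547.327174 = 0.770339

Final: 0.770339


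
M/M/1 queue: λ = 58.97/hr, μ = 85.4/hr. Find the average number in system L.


ρ = λ/μ = 58.97/85.4 = 0.6905
L = ρ/(1−ρ) = 0.6905/(1 − 0.6905) = 0.6905/0.3095 = 2.2312

Final: 2.2312


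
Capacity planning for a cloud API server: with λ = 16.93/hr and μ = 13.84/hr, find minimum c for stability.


Stability requires cμ > λ ⇔ c > λ/μ.
λ/μ = 16.93/13.84 = 1.2233
Minimum integer c = ⌊1.2233⌋ + 1 = 2
Check: 2·13.84 = 27.68 > 16.93, while 1·13.84 = 13.84 ≤ 16.93

Final: 2 servers


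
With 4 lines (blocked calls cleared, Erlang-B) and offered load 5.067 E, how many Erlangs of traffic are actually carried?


B(4,5.067) = 0.403599 (Erlang-B)
Carried load = a(1 − B) = 5.067·(1 − 0.403599) = 5.067·0.596401 = 3.0220 E

Final: 3.0220 Erlangs


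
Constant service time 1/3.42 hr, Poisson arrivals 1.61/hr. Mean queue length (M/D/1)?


ρ = 1.61/3.42 = 0.4708
M/D/1: Lq = ρ²/(2(1−ρ)) = 0.2216/(2·0.5292) = 0.20937

Final: 0.20937


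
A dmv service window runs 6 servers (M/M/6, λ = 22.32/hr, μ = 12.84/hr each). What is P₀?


a = λ/μ = 22.32/12.84 = 1.7383; ρ = a/c = 0.2897
Σ_{k=0}^{5} a^k/k! (terms k=0..5) = 1.00000 + 1.73832 + 1.51087 + 0.87546 + 0.38046 + 0.13227 = 5.63738
Tail: a^6/(6!(1−ρ)) = 27.59148/(720·0.7103) = 0.05395
P₀ = 1/(5.63738 + 0.05395) = 1/5.69133 = 0.175706

Final: 0.175706


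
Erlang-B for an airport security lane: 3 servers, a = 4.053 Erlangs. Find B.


B(c,a) = (a^c/c!) / Σ_{k=0}^{c} a^k/k!
a^3/3! = 11.096309
Σ terms (k=0..3): 1.00000 + 4.05300 + 8.21340 + 11.09631 = 24.362714
B = 11.096309/24.362714 = 0.455463

Final: 0.455463


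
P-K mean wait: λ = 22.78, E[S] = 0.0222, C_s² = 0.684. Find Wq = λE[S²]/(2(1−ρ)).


ρ = λ·E[S] = 22.78·0.0222 = 0.5057
E[S²] = E[S]²(1+C_s²) = 0.0222²·(1+0.684) = 0.0008299
Wq = λ·E[S²]/(2(1−ρ)) = 22.78·0.0008299/(2·0.4943) = 0.01912 hr

Final: 0.01912 hr


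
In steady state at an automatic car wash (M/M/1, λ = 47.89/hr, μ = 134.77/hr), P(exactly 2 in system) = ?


ρ = 47.89/134.77 = 0.3553
P_n = (1−ρ)·ρ^n = (1 − 0.3553)·0.3553^2 = 0.6447·0.126271 = 0.081401

Final: 0.081401


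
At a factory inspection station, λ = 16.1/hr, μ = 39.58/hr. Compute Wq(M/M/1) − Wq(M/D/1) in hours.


ρ = 16.1/39.58 = 0.4068
Wq(M/M/1) = ρ/(μ−λ) = 0.4068/23.48 = 0.01732 hr
Wq(M/D/1) = ρ/(2(μ−λ)) = 0.008662 hr
Savings = 0.01732 − 0.008662 = 0.008662 hr

Final: 0.008662 hr


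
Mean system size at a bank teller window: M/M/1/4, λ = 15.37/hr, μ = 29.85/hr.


ρ = 15.37/29.85 = 0.5149
L = ρ[1 − (K+1)ρ^K + Kρ^(K+1)] / [(1−ρ)(1−ρ^(K+1))]
Numerator: 0.5149·(1 − 5·0.070294 + 4·0.036195) = 0.408481
Denominator: (0.4851)·(0.963805) = 0.467534
L = 0.408481/0.467534 = 0.8737

Final: 0.8737


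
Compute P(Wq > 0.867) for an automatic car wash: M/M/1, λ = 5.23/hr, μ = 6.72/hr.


ρ = 5.23/6.72 = 0.7783
P(Wq > t) = ρ·e^{−(μ−λ)t} = 0.7783·e^{−1.2918}
= 0.7783·0.274767 = 0.213844

Final: 0.213844


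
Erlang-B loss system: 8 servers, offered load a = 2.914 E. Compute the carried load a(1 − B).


B(8,2.914) = 0.007018 (Erlang-B)
Carried load = a(1 − B) = 2.914·(1 − 0.007018) = 2.914·0.992982 = 2.8935 E

Final: 2.8935 Erlangs


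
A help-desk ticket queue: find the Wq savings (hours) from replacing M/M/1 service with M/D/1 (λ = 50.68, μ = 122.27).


ρ = 50.68/122.27 = 0.4145
Wq(M/M/1) = ρ/(μ−λ) = 0.4145/71.59 = 0.005790 hr
Wq(M/D/1) = ρ/(2(μ−λ)) = 0.002895 hr
Savings = 0.005790 − 0.002895 = 0.002895 hr

Final: 0.002895 hr


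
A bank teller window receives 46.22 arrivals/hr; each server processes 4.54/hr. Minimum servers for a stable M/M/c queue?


Stability requires cμ > λ ⇔ c > λ/μ.
λ/μ = 46.22/4.54 = 10.1806
Minimum integer c = ⌊10.1806⌋ + 1 = 11
Check: 11·4.54 = 49.94 > 46.22, while 10·4.54 = 45.40 ≤ 46.22

Final: 11 servers


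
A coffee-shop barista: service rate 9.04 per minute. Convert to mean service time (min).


Mean service time = 1/μ = 1/9.04 minute = 0.11062 minute
In minutes: 0.11062 × 1 = 0.1106 min

Final: 0.1106 min


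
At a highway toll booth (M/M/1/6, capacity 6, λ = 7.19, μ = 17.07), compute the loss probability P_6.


ρ = λ/μ = 7.19/17.07 = 0.4212
P_K = (1−ρ)ρ^K/(1−ρ^(K+1)) = (0.5788·0.005584)/(1 − 0.002352)
= 0.003232/0.997648 = 0.003240

Final: 0.003240


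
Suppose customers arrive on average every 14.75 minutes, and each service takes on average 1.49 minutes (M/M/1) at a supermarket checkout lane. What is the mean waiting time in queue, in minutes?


λ = 60/14.75 = 4.0678 /hr
μ = 60/1.49 = 40.2685 /hr
ρ = λ/μ = 4.0678/40.2685 = 0.1010
Wq = ρ/(μ−λ) = 0.1010/(40.2685−4.0678) = 0.002790 hr
In minutes: 0.002790·60 = 0.1674 min

Final: 0.1674 min


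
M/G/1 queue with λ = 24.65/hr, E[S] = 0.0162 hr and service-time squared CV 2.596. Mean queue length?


ρ = λ·E[S] = 24.65·0.0162 = 0.3993
Lq = ρ²(1+C_s²)/(2(1−ρ)) = 0.1595·(1+2.596)/(2·0.6007)
= 0.1595·3.5960/1.2013 = 0.47733

Final: 0.47733


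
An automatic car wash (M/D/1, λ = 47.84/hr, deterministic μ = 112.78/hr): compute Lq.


ρ = 47.84/112.78 = 0.4242
M/D/1: Lq = ρ²/(2(1−ρ)) = 0.1799/(2·0.5758) = 0.15625

Final: 0.15625


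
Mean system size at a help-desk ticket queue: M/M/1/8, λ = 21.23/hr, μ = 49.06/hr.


ρ = 21.23/49.06 = 0.4327
L = ρ[1 − (K+1)ρ^K + Kρ^(K+1)] / [(1−ρ)(1−ρ^(K+1))]
Numerator: 0.4327·(1 − 9·0.001230 + 8·0.0005321) = 0.429789
Denominator: (0.5673)·(0.999468) = 0.566963
L = 0.429789/0.566963 = 0.7581

Final: 0.7581


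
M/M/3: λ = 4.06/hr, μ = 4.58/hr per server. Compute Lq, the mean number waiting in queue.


a = λ/μ = 0.8865; ρ = a/3 = 0.2955
P₀ = 0.409138
Lq = P₀·a^c·ρ / (c!·(1−ρ)²) = 0.409138·0.69660·0.2955/(6·0.49634)
= 0.02828

Final: 0.02828


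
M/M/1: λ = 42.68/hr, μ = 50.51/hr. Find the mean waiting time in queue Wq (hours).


ρ = 42.68/50.51 = 0.8450
Wq = ρ/(μ−λ) = 0.8450/(50.51 − 42.68) = 0.8450/7.83 = 0.1079 hr

Final: 0.1079 hr


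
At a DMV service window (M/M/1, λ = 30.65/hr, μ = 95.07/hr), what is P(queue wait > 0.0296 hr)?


ρ = 30.65/95.07 = 0.3224
P(Wq > t) = ρ·e^{−(μ−λ)t} = 0.3224·e^{−1.9068}
= 0.3224·0.148550 = 0.047892

Final: 0.047892


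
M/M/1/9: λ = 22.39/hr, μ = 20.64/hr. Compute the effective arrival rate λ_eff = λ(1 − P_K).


ρ = 1.0848; P_K = (1−ρ)ρ^9/(1−ρ^10) = 0.140362
λ_eff = λ(1 − P_K) = 22.39·(1 − 0.140362) = 22.39·0.859638 = 19.2473 /hr

Final: 19.2473 /hr


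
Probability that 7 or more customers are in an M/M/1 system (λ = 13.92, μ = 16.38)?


ρ = 13.92/16.38 = 0.8498
P(N ≥ n) = ρ^n = 0.8498^7 = 0.320094

Final: 0.320094


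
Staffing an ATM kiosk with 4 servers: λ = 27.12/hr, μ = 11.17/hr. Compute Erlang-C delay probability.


a = λ/μ = 2.4279; ρ = a/4 = 0.6070
P₀ = 0.080355 (from M/M/c formula)
C(c,a) = [a^c/(c!(1−ρ))]·P₀ = [34.74930/(24·0.3930)]·0.080355
= 3.68403·0.080355 = 0.296030

Final: 0.296030


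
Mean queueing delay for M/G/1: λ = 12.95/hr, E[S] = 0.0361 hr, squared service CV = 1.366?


ρ = λ·E[S] = 12.95·0.0361 = 0.4675
E[S²] = E[S]²(1+C_s²) = 0.0361²·(1+1.366) = 0.003083
Wq = λ·E[S²]/(2(1−ρ)) = 12.95·0.003083/(2·0.5325) = 0.03749 hr

Final: 0.03749 hr


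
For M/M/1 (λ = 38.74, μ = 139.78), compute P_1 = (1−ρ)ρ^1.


ρ = 38.74/139.78 = 0.2771
P_n = (1−ρ)·ρ^n = (1 − 0.2771)·0.2771^1 = 0.7229·0.277150 = 0.200338

Final: 0.200338


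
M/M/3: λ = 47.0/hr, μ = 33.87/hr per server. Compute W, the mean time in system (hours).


a = 1.3877; ρ = 0.4626; P₀ = 0.239287
Lq = P₀·a^c·ρ/(c!(1−ρ)²) = 0.17065
Wq = Lq/λ = 0.17065/47.0 = 0.003631 hr
W = Wq + 1/μ = 0.003631 + 0.02952 = 0.03316 hr

Final: 0.03316 hr


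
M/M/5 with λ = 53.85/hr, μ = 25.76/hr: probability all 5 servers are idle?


a = λ/μ = 53.85/25.76 = 2.0905; ρ = a/c = 0.4181
Σ_{k=0}^{4} a^k/k! (terms k=0..4) = 1.00000 + 2.09045 + 2.18499 + 1.52254 + 0.79570 = 7.59368
Tail: a^5/(5!(1−ρ)) = 39.92080/(120·0.5819) = 0.57169
P₀ = 1/(7.59368 + 0.57169) = 1/8.16537 = 0.122468

Final: 0.122468


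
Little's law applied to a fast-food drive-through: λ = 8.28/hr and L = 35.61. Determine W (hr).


W = L/λ = 35.61/8.28 = 4.3007 hr

Final: 4.3007 hr


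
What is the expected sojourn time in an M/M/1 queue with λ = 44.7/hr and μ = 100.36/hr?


W = 1/(μ−λ) = 1/(100.36 − 44.7) = 1/55.66 = 0.01797 hr

Final: 0.01797 hr


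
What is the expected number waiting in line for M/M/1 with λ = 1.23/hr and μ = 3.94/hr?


ρ = 1.23/3.94 = 0.3122
Lq = ρ²/(1−ρ) = 0.09746/0.6878 = 0.1417

Final: 0.1417


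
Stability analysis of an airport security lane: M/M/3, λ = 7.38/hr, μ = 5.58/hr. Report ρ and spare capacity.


Total capacity cμ = 3·5.58 = 16.74/hr
ρ = λ/(cμ) = 7.38/16.74 = 0.4409
Stable ⇔ ρ < 1: YES
Spare capacity = cμ − λ = 16.74 − 7.38 = 9.36/hr

Final: ρ = 0.4409; stable; margin = 9.36/hr


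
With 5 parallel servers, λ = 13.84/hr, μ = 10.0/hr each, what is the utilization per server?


ρ = λ/(cμ) = 13.84/(5·10.0) = 13.84/50.00 = 0.2768

Final: 0.2768


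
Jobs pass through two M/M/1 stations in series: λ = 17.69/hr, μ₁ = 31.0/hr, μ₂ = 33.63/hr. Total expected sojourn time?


Each node sees arrival rate λ = 17.69/hr (tandem ⇒ throughput preserved).
W₁ = 1/(μ₁−λ) = 1/(31.0−17.69) = 0.07513 hr
W₂ = 1/(μ₂−λ) = 1/(33.63−17.69) = 0.06274 hr
W_total = W₁ + W₂ = 0.07513 + 0.06274 = 0.13787 hr

Final: 0.13787 hr


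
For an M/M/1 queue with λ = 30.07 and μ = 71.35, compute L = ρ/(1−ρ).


ρ = λ/μ = 30.07/71.35 = 0.4214
L = ρ/(1−ρ) = 0.4214/(1 − 0.4214) = 0.4214/0.5786 = 0.7284

Final: 0.7284


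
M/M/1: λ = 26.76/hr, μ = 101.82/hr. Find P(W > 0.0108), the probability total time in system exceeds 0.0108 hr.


W ~ Exponential(μ−λ) for M/M/1.
μ − λ = 101.82 − 26.76 = 75.0600
P(W > t) = e^{−(μ−λ)t} = e^{−0.8106} = 0.444570

Final: 0.444570


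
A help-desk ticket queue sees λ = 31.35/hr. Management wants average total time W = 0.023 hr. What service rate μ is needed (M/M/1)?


W = 1/(μ−λ) ⇒ μ − λ = 1/W = 1/0.023 = 43.4783
μ = λ + 1/W = 31.35 + 43.4783 = 74.8283 per hr

Final: 74.8283 /hr


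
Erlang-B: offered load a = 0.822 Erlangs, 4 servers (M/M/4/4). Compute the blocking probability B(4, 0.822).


B(c,a) = (a^c/c!) / Σ_{k=0}^{c} a^k/k!
a^4/4! = 0.019023
Σ terms (k=0..4): 1.00000 + 0.82200 + 0.33784 + 0.09257 + 0.01902 = 2.271434
B = 0.019023/2.271434 = 0.008375

Final: 0.008375


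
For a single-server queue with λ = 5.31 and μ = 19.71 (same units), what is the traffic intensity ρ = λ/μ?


ρ = λ/μ = 5.31/19.71 = 0.2694

Final: 0.2694


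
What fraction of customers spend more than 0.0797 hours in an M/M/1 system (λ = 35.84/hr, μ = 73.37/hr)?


W ~ Exponential(μ−λ) for M/M/1.
μ − λ = 73.37 − 35.84 = 37.5300
P(W > t) = e^{−(μ−λ)t} = e^{−2.9911} = 0.050230

Final: 0.050230


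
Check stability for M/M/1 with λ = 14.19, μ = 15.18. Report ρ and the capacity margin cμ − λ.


Total capacity cμ = 1·15.18 = 15.18/hr
ρ = λ/(cμ) = 14.19/15.18 = 0.9348
Stable ⇔ ρ < 1: YES
Spare capacity = cμ − λ = 15.18 − 14.19 = 0.99/hr

Final: ρ = 0.9348; stable; margin = 0.99/hr


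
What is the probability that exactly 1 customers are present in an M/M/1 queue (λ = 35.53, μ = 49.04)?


ρ = 35.53/49.04 = 0.7245
P_n = (1−ρ)·ρ^n = (1 − 0.7245)·0.7245^1 = 0.2755·0.724511 = 0.199595

Final: 0.199595


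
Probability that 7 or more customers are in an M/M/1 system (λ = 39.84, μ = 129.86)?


ρ = 39.84/129.86 = 0.3068
P(N ≥ n) = ρ^n = 0.3068^7 = 0.0002558

Final: 0.0002558


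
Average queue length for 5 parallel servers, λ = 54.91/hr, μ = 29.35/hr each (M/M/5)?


a = λ/μ = 1.8709; ρ = a/5 = 0.3742
P₀ = 0.153187
Lq = P₀·a^c·ρ / (c!·(1−ρ)²) = 0.153187·22.92011·0.3742/(120·0.39166)
= 0.02795

Final: 0.02795


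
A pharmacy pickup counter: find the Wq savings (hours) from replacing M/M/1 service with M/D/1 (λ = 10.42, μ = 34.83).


ρ = 10.42/34.83 = 0.2992
Wq(M/M/1) = ρ/(μ−λ) = 0.2992/24.41 = 0.01226 hr
Wq(M/D/1) = ρ/(2(μ−λ)) = 0.006128 hr
Savings = 0.01226 − 0.006128 = 0.006128 hr

Final: 0.006128 hr


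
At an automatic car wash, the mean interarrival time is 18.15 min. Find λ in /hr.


λ = 1/(interarrival time) in consistent units.
1 hour = 60 min, so λ = 60/18.15 = 3.3058 per hour

Final: 3.3058 /hr


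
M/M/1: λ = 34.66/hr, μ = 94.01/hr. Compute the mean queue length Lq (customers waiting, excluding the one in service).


ρ = 34.66/94.01 = 0.3687
Lq = ρ²/(1−ρ) = 0.1359/0.6313 = 0.2153

Final: 0.2153


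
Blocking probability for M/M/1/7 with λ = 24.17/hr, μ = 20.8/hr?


ρ = λ/μ = 24.17/20.8 = 1.1620
P_K = (1−ρ)ρ^K/(1−ρ^(K+1)) = (-0.1620·2.860838)/(1 − 3.324348)
= -0.463511/-2.324348 = 0.199415

Final: 0.199415


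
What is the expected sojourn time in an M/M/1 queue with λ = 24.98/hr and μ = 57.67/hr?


W = 1/(μ−λ) = 1/(57.67 − 24.98) = 1/32.69 = 0.03059 hr

Final: 0.03059 hr


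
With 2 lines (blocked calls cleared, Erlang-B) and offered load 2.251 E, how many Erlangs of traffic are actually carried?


B(2,2.251) = 0.437981 (Erlang-B)
Carried load = a(1 − B) = 2.251·(1 − 0.437981) = 2.251·0.562019 = 1.2651 E

Final: 1.2651 Erlangs


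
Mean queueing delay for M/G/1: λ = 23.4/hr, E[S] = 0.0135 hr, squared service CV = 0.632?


ρ = λ·E[S] = 23.4·0.0135 = 0.3159
E[S²] = E[S]²(1+C_s²) = 0.0135²·(1+0.632) = 0.0002974
Wq = λ·E[S²]/(2(1−ρ)) = 23.4·0.0002974/(2·0.6841) = 0.005087 hr

Final: 0.005087 hr


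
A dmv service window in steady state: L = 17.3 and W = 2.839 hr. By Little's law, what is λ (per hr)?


λ = L/W = 17.3/2.839 = 6.0937 /hr

Final: 6.0937 /hr


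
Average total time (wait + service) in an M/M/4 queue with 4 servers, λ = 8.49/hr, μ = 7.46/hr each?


a = 1.1381; ρ = 0.2845; P₀ = 0.319587
Lq = P₀·a^c·ρ/(c!(1−ρ)²) = 0.01242
Wq = Lq/λ = 0.01242/8.49 = 0.001462 hr
W = Wq + 1/μ = 0.001462 + 0.13405 = 0.13551 hr

Final: 0.13551 hr


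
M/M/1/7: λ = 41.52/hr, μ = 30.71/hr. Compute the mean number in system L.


ρ = 41.52/30.71 = 1.3520
L = ρ[1 − (K+1)ρ^K + Kρ^(K+1)] / [(1−ρ)(1−ρ^(K+1))]
Numerator: 1.3520·(1 − 8·8.257388 + 7·11.164010) = 17.696317
Denominator: (-0.3520)·(-10.164010) = 3.577758
L = 17.696317/3.577758 = 4.9462

Final: 4.9462


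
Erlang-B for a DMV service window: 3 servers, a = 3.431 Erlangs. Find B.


B(c,a) = (a^c/c!) / Σ_{k=0}^{c} a^k/k!
a^3/3! = 6.731485
Σ terms (k=0..3): 1.00000 + 3.43100 + 5.88588 + 6.73149 = 17.048366
B = 6.731485/17.048366 = 0.394846

Final: 0.394846


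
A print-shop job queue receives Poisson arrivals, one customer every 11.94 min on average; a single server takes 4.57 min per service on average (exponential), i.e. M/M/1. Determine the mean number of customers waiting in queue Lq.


λ = 60/11.94 = 5.0251 /hr
μ = 60/4.57 = 13.1291 /hr
ρ = λ/μ = 5.0251/13.1291 = 0.3827
Lq = ρ²/(1−ρ) = 0.1465/0.6173 = 0.2373

Final: 0.2373


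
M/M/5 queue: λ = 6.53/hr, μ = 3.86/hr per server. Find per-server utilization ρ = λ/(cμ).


ρ = λ/(cμ) = 6.53/(5·3.86) = 6.53/19.30 = 0.3383

Final: 0.3383


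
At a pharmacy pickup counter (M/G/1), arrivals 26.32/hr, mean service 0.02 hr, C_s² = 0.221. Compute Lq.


ρ = λ·E[S] = 26.32·0.02 = 0.5264
Lq = ρ²(1+C_s²)/(2(1−ρ)) = 0.2771·(1+0.221)/(2·0.4736)
= 0.2771·1.2210/0.9472 = 0.35720

Final: 0.35720


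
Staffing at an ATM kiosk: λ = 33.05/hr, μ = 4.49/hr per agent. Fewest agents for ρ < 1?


Stability requires cμ > λ ⇔ c > λ/μ.
λ/μ = 33.05/4.49 = 7.3608
Minimum integer c = ⌊7.3608⌋ + 1 = 8
Check: 8·4.49 = 35.92 > 33.05, while 7·4.49 = 31.43 ≤ 33.05

Final: 8 servers


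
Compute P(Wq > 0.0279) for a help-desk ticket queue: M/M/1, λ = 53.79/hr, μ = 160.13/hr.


ρ = 53.79/160.13 = 0.3359
P(Wq > t) = ρ·e^{−(μ−λ)t} = 0.3359·e^{−2.9669}
= 0.3359·0.051463 = 0.017287

Final: 0.017287


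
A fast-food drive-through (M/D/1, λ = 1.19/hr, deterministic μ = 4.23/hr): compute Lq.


ρ = 1.19/4.23 = 0.2813
M/D/1: Lq = ρ²/(2(1−ρ)) = 0.07914/(2·0.7187) = 0.05506

Final: 0.05506


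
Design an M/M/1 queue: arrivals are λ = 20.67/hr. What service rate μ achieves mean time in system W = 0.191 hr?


W = 1/(μ−λ) ⇒ μ − λ = 1/W = 1/0.191 = 5.2356
μ = λ + 1/W = 20.67 + 5.2356 = 25.9056 per hr

Final: 25.9056 /hr


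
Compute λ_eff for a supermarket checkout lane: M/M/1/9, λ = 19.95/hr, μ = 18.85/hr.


ρ = 1.0584; P_K = (1−ρ)ρ^9/(1−ρ^10) = 0.127378
λ_eff = λ(1 − P_K) = 19.95·(1 − 0.127378) = 19.95·0.872622 = 17.4088 /hr

Final: 17.4088 /hr


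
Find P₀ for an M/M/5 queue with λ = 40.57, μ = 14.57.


a = λ/μ = 40.57/14.57 = 2.7845; ρ = a/c = 0.5569
Σ_{k=0}^{4} a^k/k! (terms k=0..4) = 1.00000 + 2.78449 + 3.87669 + 3.59820 + 2.50479 = 13.76416
Tail: a^5/(5!(1−ρ)) = 167.38914/(120·0.4431) = 3.14805
P₀ = 1/(13.76416 + 3.14805) = 1/16.91221 = 0.059129

Final: 0.059129


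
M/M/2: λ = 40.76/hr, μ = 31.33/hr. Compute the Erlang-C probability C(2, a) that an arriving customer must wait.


a = λ/μ = 1.3010; ρ = a/2 = 0.6505
P₀ = 0.211758 (from M/M/c formula)
C(c,a) = [a^c/(c!(1−ρ))]·P₀ = [1.69257/(2·0.3495)]·0.211758
= 2.42138·0.211758 = 0.512747

Final: 0.512747


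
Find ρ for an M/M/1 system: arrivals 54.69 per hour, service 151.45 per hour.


ρ = λ/μ = 54.69/151.45 = 0.3611

Final: 0.3611


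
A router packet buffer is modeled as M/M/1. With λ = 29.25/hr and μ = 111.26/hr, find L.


ρ = λ/μ = 29.25/111.26 = 0.2629
L = ρ/(1−ρ) = 0.2629/(1 − 0.2629) = 0.2629/0.7371 = 0.3567

Final: 0.3567


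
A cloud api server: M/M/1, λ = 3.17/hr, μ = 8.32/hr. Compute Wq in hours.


ρ = 3.17/8.32 = 0.3810
Wq = ρ/(μ−λ) = 0.3810/(8.32 − 3.17) = 0.3810/5.15 = 0.07398 hr

Final: 0.07398 hr


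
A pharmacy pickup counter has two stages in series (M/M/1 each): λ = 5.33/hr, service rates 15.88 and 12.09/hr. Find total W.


Each node sees arrival rate λ = 5.33/hr (tandem ⇒ throughput preserved).
W₁ = 1/(μ₁−λ) = 1/(15.88−5.33) = 0.09479 hr
W₂ = 1/(μ₂−λ) = 1/(12.09−5.33) = 0.14793 hr
W_total = W₁ + W₂ = 0.09479 + 0.14793 = 0.24272 hr

Final: 0.24272 hr


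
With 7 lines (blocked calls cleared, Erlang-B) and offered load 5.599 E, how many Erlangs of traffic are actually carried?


B(7,5.599) = 0.158933 (Erlang-B)
Carried load = a(1 − B) = 5.599·(1 − 0.158933) = 5.599·0.841067 = 4.7091 E

Final: 4.7091 Erlangs


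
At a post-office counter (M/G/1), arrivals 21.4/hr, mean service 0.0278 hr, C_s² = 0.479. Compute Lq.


ρ = λ·E[S] = 21.4·0.0278 = 0.5949
Lq = ρ²(1+C_s²)/(2(1−ρ)) = 0.3539·(1+0.479)/(2·0.4051)
= 0.3539·1.4790/0.8102 = 0.64612

Final: 0.64612


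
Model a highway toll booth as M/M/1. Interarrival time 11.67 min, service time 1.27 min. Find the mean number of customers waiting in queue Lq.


λ = 60/11.67 = 5.1414 /hr
μ = 60/1.27 = 47.2441 /hr
ρ = λ/μ = 5.1414/47.2441 = 0.1088
Lq = ρ²/(1−ρ) = 0.01184/0.8912 = 0.01329

Final: 0.01329


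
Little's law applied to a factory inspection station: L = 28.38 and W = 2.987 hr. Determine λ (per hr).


λ = L/W = 28.38/2.987 = 9.5012 /hr

Final: 9.5012 /hr


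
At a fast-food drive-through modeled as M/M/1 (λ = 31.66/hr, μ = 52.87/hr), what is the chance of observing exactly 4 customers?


ρ = 31.66/52.87 = 0.5988
P_n = (1−ρ)·ρ^n = (1 − 0.5988)·0.5988^4 = 0.4012·0.128590 = 0.051587

Final: 0.051587


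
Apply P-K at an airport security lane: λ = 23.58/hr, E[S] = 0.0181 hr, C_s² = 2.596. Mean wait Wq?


ρ = λ·E[S] = 23.58·0.0181 = 0.4268
E[S²] = E[S]²(1+C_s²) = 0.0181²·(1+2.596) = 0.001178
Wq = λ·E[S²]/(2(1−ρ)) = 23.58·0.001178/(2·0.5732) = 0.02423 hr

Final: 0.02423 hr


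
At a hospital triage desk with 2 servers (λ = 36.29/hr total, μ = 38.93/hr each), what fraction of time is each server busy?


ρ = λ/(cμ) = 36.29/(2·38.93) = 36.29/77.86 = 0.4661

Final: 0.4661


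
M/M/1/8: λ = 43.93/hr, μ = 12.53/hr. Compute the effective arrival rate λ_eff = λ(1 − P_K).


ρ = 3.5060; P_K = (1−ρ)ρ^8/(1−ρ^9) = 0.714782
λ_eff = λ(1 − P_K) = 43.93·(1 − 0.714782) = 43.93·0.285218 = 12.5296 /hr

Final: 12.5296 /hr


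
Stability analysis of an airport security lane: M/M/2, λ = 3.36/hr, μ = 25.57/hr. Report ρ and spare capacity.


Total capacity cμ = 2·25.57 = 51.14/hr
ρ = λ/(cμ) = 3.36/51.14 = 0.06570
Stable ⇔ ρ < 1: YES
Spare capacity = cμ − λ = 51.14 − 3.36 = 47.78/hr

Final: ρ = 0.06570; stable; margin = 47.78/hr


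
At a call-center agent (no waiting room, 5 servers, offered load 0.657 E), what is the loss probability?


B(c,a) = (a^c/c!) / Σ_{k=0}^{c} a^k/k!
a^5/5! = 0.001020
Σ terms (k=0..5): 1.00000 + 0.65700 + 0.21582 + 0.04727 + 0.007763 + 0.001020 = 1.928874
B = 0.001020/1.928874 = 0.0005289

Final: 0.0005289


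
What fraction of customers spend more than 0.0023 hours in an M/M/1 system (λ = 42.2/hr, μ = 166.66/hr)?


W ~ Exponential(μ−λ) for M/M/1.
μ − λ = 166.66 − 42.2 = 124.4600
P(W > t) = e^{−(μ−λ)t} = e^{−0.2863} = 0.751069

Final: 0.751069


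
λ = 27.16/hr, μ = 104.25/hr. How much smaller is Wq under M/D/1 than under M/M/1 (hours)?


ρ = 27.16/104.25 = 0.2605
Wq(M/M/1) = ρ/(μ−λ) = 0.2605/77.09 = 0.003380 hr
Wq(M/D/1) = ρ/(2(μ−λ)) = 0.001690 hr
Savings = 0.003380 − 0.001690 = 0.001690 hr

Final: 0.001690 hr


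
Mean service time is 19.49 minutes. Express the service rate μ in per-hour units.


μ = 1/(service time) in consistent units.
1 hour = 60 min, so μ = 60/19.49 = 3.0785 per hour

Final: 3.0785 /hr


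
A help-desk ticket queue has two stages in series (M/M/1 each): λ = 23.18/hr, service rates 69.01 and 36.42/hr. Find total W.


Each node sees arrival rate λ = 23.18/hr (tandem ⇒ throughput preserved).
W₁ = 1/(μ₁−λ) = 1/(69.01−23.18) = 0.02182 hr
W₂ = 1/(μ₂−λ) = 1/(36.42−23.18) = 0.07553 hr
W_total = W₁ + W₂ = 0.02182 + 0.07553 = 0.09735 hr

Final: 0.09735 hr


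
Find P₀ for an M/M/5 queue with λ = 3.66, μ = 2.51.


a = λ/μ = 3.66/2.51 = 1.4582; ρ = a/c = 0.2916
Σ_{k=0}^{4} a^k/k! (terms k=0..4) = 1.00000 + 1.45817 + 1.06313 + 0.51674 + 0.18837 = 4.22640
Tail: a^5/(5!(1−ρ)) = 6.59230/(120·0.7084) = 0.07755
P₀ = 1/(4.22640 + 0.07755) = 1/4.30396 = 0.232344

Final: 0.232344


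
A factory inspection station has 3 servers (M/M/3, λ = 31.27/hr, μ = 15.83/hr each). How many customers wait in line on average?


a = λ/μ = 1.9754; ρ = a/3 = 0.6585
P₀ = 0.115105
Lq = P₀·a^c·ρ / (c!·(1−ρ)²) = 0.115105·7.70799·0.6585/(6·0.11665)
= 0.83467

Final: 0.83467


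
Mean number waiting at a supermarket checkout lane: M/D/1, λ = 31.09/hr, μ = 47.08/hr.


ρ = 31.09/47.08 = 0.6604
M/D/1: Lq = ρ²/(2(1−ρ)) = 0.4361/(2·0.3396) = 0.64199

Final: 0.64199


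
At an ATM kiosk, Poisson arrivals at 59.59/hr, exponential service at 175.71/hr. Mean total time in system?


W = 1/(μ−λ) = 1/(175.71 − 59.59) = 1/116.12 = 0.008612 hr

Final: 0.008612 hr


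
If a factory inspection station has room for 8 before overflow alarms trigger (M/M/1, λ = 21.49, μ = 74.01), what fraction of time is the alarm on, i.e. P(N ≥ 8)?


ρ = 21.49/74.01 = 0.2904
P(N ≥ n) = ρ^n = 0.2904^8 = 0.00005053

Final: 0.00005053


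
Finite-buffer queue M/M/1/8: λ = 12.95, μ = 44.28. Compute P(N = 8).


ρ = λ/μ = 12.95/44.28 = 0.2925
P_K = (1−ρ)ρ^K/(1−ρ^(K+1)) = (0.7075·0.00005352)/(1 − 0.00001565)
= 0.00003787/0.999984 = 0.00003787

Final: 0.00003787


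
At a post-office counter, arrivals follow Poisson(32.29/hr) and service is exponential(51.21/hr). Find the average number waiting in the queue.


ρ = 32.29/51.21 = 0.6305
Lq = ρ²/(1−ρ) = 0.3976/0.3695 = 1.0761

Final: 1.0761


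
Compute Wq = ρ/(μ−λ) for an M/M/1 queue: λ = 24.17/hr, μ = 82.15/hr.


ρ = 24.17/82.15 = 0.2942
Wq = ρ/(μ−λ) = 0.2942/(82.15 − 24.17) = 0.2942/57.98 = 0.005074 hr

Final: 0.005074 hr


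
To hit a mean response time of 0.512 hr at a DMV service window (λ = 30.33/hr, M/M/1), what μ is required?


W = 1/(μ−λ) ⇒ μ − λ = 1/W = 1/0.512 = 1.9531
μ = λ + 1/W = 30.33 + 1.9531 = 32.2831 per hr

Final: 32.2831 /hr


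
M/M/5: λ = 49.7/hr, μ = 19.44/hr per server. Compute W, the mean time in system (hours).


a = 2.5566; ρ = 0.5113; P₀ = 0.075459
Lq = P₀·a^c·ρ/(c!(1−ρ)²) = 0.14705
Wq = Lq/λ = 0.14705/49.7 = 0.002959 hr
W = Wq + 1/μ = 0.002959 + 0.05144 = 0.05440 hr

Final: 0.05440 hr


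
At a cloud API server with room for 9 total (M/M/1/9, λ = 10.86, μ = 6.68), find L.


ρ = 10.86/6.68 = 1.6257
L = ρ[1 − (K+1)ρ^K + Kρ^(K+1)] / [(1−ρ)(1−ρ^(K+1))]
Numerator: 1.6257·(1 − 10·79.337820 + 9·128.983343) = 599.042608
Denominator: (-0.6257)·(-127.983343) = 80.085385
L = 599.042608/80.085385 = 7.4800

Final: 7.4800


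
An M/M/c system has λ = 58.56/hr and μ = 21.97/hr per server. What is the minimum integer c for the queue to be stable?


Stability requires cμ > λ ⇔ c > λ/μ.
λ/μ = 58.56/21.97 = 2.6655
Minimum integer c = ⌊2.6655⌋ + 1 = 3
Check: 3·21.97 = 65.91 > 58.56, while 2·21.97 = 43.94 ≤ 58.56

Final: 3 servers


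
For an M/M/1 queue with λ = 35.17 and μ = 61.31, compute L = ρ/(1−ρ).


ρ = λ/μ = 35.17/61.31 = 0.5736
L = ρ/(1−ρ) = 0.5736/(1 − 0.5736) = 0.5736/0.4264 = 1.3454

Final: 1.3454


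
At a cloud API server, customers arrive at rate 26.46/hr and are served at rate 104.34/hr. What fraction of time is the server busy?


ρ = λ/μ = 26.46/104.34 = 0.2536

Final: 0.2536


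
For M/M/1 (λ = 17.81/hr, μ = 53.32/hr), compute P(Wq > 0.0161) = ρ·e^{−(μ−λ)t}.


ρ = 17.81/53.32 = 0.3340
P(Wq > t) = ρ·e^{−(μ−λ)t} = 0.3340·e^{−0.5717}
= 0.3340·0.564559 = 0.188574

Final: 0.188574


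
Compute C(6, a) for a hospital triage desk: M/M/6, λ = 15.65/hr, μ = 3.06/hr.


a = λ/μ = 5.1144; ρ = a/6 = 0.8524
P₀ = 0.003738 (from M/M/c formula)
C(c,a) = [a^c/(c!(1−ρ))]·P₀ = [17896.06269/(720·0.1476)]·0.003738
= 168.39469·0.003738 = 0.629393

Final: 0.629393


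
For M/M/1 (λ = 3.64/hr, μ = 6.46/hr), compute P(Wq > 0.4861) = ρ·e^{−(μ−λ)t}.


ρ = 3.64/6.46 = 0.5635
P(Wq > t) = ρ·e^{−(μ−λ)t} = 0.5635·e^{−1.3708}
= 0.5635·0.253903 = 0.143066

Final: 0.143066


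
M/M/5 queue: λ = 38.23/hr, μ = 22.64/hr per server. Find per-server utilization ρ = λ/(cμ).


ρ = λ/(cμ) = 38.23/(5·22.64) = 38.23/113.20 = 0.3377

Final: 0.3377


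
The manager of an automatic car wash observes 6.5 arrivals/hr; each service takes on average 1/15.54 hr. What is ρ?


ρ = λ/μ = 6.5/15.54 = 0.4183

Final: 0.4183


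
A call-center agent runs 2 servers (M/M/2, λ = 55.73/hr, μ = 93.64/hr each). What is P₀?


a = λ/μ = 55.73/93.64 = 0.5952; ρ = a/c = 0.2976
Σ_{k=0}^{1} a^k/k! (terms k=0..1) = 1.00000 + 0.59515 = 1.59515
Tail: a^2/(2!(1−ρ)) = 0.35421/(2·0.7024) = 0.25213
P₀ = 1/(1.59515 + 0.25213) = 1/1.84728 = 0.541336

Final: 0.541336


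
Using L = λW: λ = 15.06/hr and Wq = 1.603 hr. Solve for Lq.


Lq = λWq = 15.06·1.603 = 24.1412

Final: 24.1412


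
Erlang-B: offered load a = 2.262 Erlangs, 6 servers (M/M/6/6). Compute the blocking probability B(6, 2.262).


B(c,a) = (a^c/c!) / Σ_{k=0}^{c} a^k/k!
a^6/6! = 0.186047
Σ terms (k=0..6): 1.00000 + 2.26200 + 2.55832 + 1.92897 + 1.09084 + 0.49349 + 0.18605 = 9.519673
B = 0.186047/9.519673 = 0.019543

Final: 0.019543


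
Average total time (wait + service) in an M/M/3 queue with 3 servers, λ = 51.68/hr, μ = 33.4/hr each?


a = 1.5473; ρ = 0.5158; P₀ = 0.199226
Lq = P₀·a^c·ρ/(c!(1−ρ)²) = 0.27057
Wq = Lq/λ = 0.27057/51.68 = 0.005235 hr
W = Wq + 1/μ = 0.005235 + 0.02994 = 0.03518 hr

Final: 0.03518 hr


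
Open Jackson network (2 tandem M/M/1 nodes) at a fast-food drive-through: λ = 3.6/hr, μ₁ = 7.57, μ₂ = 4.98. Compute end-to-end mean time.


Each node sees arrival rate λ = 3.6/hr (tandem ⇒ throughput preserved).
W₁ = 1/(μ₁−λ) = 1/(7.57−3.6) = 0.25189 hr
W₂ = 1/(μ₂−λ) = 1/(4.98−3.6) = 0.72464 hr
W_total = W₁ + W₂ = 0.25189 + 0.72464 = 0.97653 hr

Final: 0.97653 hr


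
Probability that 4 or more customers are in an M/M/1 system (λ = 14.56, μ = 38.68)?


ρ = 14.56/38.68 = 0.3764
P(N ≥ n) = ρ^n = 0.3764^4 = 0.020077

Final: 0.020077


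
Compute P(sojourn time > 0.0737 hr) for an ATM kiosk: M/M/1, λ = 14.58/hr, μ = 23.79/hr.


W ~ Exponential(μ−λ) for M/M/1.
μ − λ = 23.79 − 14.58 = 9.2100
P(W > t) = e^{−(μ−λ)t} = e^{−0.6788} = 0.507237

Final: 0.507237


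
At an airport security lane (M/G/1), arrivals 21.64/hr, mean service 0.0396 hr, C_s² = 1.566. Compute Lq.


ρ = λ·E[S] = 21.64·0.0396 = 0.8569
Lq = ρ²(1+C_s²)/(2(1−ρ)) = 0.7344·(1+1.566)/(2·0.1431)
= 0.7344·2.5660/0.2861 = 6.58606

Final: 6.58606


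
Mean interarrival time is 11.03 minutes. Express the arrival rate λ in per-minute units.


λ = 1/(interarrival time) in consistent units.
1 minute = 1 min, so λ = 1/11.03 = 0.09066 per minute

Final: 0.09066 /min


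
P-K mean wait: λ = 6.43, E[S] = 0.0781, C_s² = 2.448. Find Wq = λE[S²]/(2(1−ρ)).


ρ = λ·E[S] = 6.43·0.0781 = 0.5022
E[S²] = E[S]²(1+C_s²) = 0.0781²·(1+2.448) = 0.021031
Wq = λ·E[S²]/(2(1−ρ)) = 6.43·0.021031/(2·0.4978) = 0.13583 hr

Final: 0.13583 hr


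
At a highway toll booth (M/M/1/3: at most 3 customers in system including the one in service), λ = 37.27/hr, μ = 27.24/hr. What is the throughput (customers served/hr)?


ρ = 1.3682; P_K = (1−ρ)ρ^3/(1−ρ^4) = 0.376577
λ_eff = λ(1 − P_K) = 37.27·(1 − 0.376577) = 37.27·0.623423 = 23.2350 /hr

Final: 23.2350 /hr


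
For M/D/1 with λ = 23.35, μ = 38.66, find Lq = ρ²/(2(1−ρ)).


ρ = 23.35/38.66 = 0.6040
M/D/1: Lq = ρ²/(2(1−ρ)) = 0.3648/(2·0.3960) = 0.46058

Final: 0.46058


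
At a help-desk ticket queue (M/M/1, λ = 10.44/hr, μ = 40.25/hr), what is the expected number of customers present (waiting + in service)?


ρ = λ/μ = 10.44/40.25 = 0.2594
L = ρ/(1−ρ) = 0.2594/(1 − 0.2594) = 0.2594/0.7406 = 0.3502

Final: 0.3502


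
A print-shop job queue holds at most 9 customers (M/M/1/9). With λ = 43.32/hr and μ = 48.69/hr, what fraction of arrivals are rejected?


ρ = λ/μ = 43.32/48.69 = 0.8897
P_K = (1−ρ)ρ^K/(1−ρ^(K+1)) = (0.1103·0.349332)/(1 − 0.310804)
= 0.038528/0.689196 = 0.055902

Final: 0.055902


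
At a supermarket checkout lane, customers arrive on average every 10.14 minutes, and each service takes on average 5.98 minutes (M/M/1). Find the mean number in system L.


λ = 60/10.14 = 5.9172 /hr
μ = 60/5.98 = 10.0334 /hr
ρ = λ/μ = 5.9172/10.0334 = 0.5897
L = ρ/(1−ρ) = 0.5897/0.4103 = 1.4375

Final: 1.4375


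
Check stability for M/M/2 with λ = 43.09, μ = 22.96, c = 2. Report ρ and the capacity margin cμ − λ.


Total capacity cμ = 2·22.96 = 45.92/hr
ρ = λ/(cμ) = 43.09/45.92 = 0.9384
Stable ⇔ ρ < 1: YES
Spare capacity = cμ − λ = 45.92 − 43.09 = 2.83/hr

Final: ρ = 0.9384; stable; margin = 2.83/hr


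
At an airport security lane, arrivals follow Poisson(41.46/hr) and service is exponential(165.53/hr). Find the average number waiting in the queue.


ρ = 41.46/165.53 = 0.2505
Lq = ρ²/(1−ρ) = 0.06273/0.7495 = 0.08370

Final: 0.08370


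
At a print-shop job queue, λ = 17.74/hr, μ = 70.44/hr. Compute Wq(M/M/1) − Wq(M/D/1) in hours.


ρ = 17.74/70.44 = 0.2518
Wq(M/M/1) = ρ/(μ−λ) = 0.2518/52.70 = 0.004779 hr
Wq(M/D/1) = ρ/(2(μ−λ)) = 0.002389 hr
Savings = 0.004779 − 0.002389 = 0.002389 hr

Final: 0.002389 hr


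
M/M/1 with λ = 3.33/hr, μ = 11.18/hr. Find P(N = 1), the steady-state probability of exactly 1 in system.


ρ = 3.33/11.18 = 0.2979
P_n = (1−ρ)·ρ^n = (1 − 0.2979)·0.2979^1 = 0.7021·0.297853 = 0.209137

Final: 0.209137


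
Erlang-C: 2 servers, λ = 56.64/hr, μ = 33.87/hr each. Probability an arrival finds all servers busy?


a = λ/μ = 1.6723; ρ = a/2 = 0.8361
P₀ = 0.089243 (from M/M/c formula)
C(c,a) = [a^c/(c!(1−ρ))]·P₀ = [2.79651/(2·0.1639)]·0.089243
= 8.53313·0.089243 = 0.761519

Final: 0.761519


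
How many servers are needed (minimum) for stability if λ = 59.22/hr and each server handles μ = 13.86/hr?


Stability requires cμ > λ ⇔ c > λ/μ.
λ/μ = 59.22/13.86 = 4.2727
Minimum integer c = ⌊4.2727⌋ + 1 = 5
Check: 5·13.86 = 69.30 > 59.22, while 4·13.86 = 55.44 ≤ 59.22

Final: 5 servers


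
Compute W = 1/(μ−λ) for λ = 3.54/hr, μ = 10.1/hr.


W = 1/(μ−λ) = 1/(10.1 − 3.54) = 1/6.56 = 0.1524 hr

Final: 0.1524 hr


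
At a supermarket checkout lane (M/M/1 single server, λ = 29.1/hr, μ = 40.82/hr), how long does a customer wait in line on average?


ρ = 29.1/40.82 = 0.7129
Wq = ρ/(μ−λ) = 0.7129/(40.82 − 29.1) = 0.7129/11.72 = 0.06083 hr

Final: 0.06083 hr


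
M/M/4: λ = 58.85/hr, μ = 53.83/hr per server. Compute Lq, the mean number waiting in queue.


a = λ/μ = 1.0933; ρ = a/4 = 0.2733
P₀ = 0.334387
Lq = P₀·a^c·ρ / (c!·(1−ρ)²) = 0.334387·1.42853·0.2733/(24·0.52807)
= 0.01030

Final: 0.01030


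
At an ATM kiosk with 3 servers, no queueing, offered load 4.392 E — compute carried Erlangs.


B(3,4.392) = 0.484278 (Erlang-B)
Carried load = a(1 − B) = 4.392·(1 − 0.484278) = 4.392·0.515722 = 2.2651 E

Final: 2.2651 Erlangs


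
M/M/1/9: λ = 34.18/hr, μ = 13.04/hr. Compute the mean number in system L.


ρ = 34.18/13.04 = 2.6212
L = ρ[1 − (K+1)ρ^K + Kρ^(K+1)] / [(1−ρ)(1−ρ^(K+1))]
Numerator: 2.6212·(1 − 10·5840.502348 + 9·15308.924101) = 208058.413275
Denominator: (-1.6212)·(-15307.924101) = 24816.680635
L = 208058.413275/24816.680635 = 8.3838

Final: 8.3838


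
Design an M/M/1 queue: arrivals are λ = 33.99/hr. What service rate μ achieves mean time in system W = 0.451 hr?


W = 1/(μ−λ) ⇒ μ − λ = 1/W = 1/0.451 = 2.2173
μ = λ + 1/W = 33.99 + 2.2173 = 36.2073 per hr

Final: 36.2073 /hr


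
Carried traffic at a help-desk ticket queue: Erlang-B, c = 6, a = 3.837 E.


B(6,3.837) = 0.105509 (Erlang-B)
Carried load = a(1 − B) = 3.837·(1 − 0.105509) = 3.837·0.894491 = 3.4322 E

Final: 3.4322 Erlangs


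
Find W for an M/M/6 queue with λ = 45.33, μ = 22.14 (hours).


a = 2.0474; ρ = 0.3412; P₀ = 0.128847
Lq = P₀·a^c·ρ/(c!(1−ρ)²) = 0.01037
Wq = Lq/λ = 0.01037/45.33 = 0.0002287 hr
W = Wq + 1/μ = 0.0002287 + 0.04517 = 0.04540 hr

Final: 0.04540 hr


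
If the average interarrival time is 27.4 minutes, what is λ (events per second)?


λ = 1/(interarrival time) in consistent units.
1 second = 0.0166667 min, so λ = 0.0166667/27.4 = 0.0006083 per second

Final: 0.0006083 /sec


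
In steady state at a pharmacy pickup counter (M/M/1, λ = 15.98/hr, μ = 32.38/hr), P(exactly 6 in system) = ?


ρ = 15.98/32.38 = 0.4935
P_n = (1−ρ)·ρ^n = (1 − 0.4935)·0.4935^6 = 0.5065·0.014448 = 0.007318

Final: 0.007318


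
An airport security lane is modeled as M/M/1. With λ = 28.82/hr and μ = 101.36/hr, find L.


ρ = λ/μ = 28.82/101.36 = 0.2843
L = ρ/(1−ρ) = 0.2843/(1 − 0.2843) = 0.2843/0.7157 = 0.3973

Final: 0.3973
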